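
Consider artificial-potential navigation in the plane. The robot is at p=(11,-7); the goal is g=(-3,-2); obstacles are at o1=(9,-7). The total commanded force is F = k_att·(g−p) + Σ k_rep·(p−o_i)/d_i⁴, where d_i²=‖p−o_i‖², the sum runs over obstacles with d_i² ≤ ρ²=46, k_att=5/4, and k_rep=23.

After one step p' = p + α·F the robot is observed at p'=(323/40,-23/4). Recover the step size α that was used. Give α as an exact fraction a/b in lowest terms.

F_att = 5/4·(g−p) = 5/4·(-14,5) = (-17.5000,6.2500)
o1: d²=4 ≤ ρ²=46; F_rep = 23·(2,0)/4² = (2.8750,0.0000)
F = F_att + ΣF_rep = (-14.6250,6.2500)
Δp = p'−p = (-2.9250,1.2500); α = Δx/Fx = (-117/40) / (-117/8) = 1/5
check: Δy/Fy = (5/4) / (25/4) = 1/5 ✓

α = 1/5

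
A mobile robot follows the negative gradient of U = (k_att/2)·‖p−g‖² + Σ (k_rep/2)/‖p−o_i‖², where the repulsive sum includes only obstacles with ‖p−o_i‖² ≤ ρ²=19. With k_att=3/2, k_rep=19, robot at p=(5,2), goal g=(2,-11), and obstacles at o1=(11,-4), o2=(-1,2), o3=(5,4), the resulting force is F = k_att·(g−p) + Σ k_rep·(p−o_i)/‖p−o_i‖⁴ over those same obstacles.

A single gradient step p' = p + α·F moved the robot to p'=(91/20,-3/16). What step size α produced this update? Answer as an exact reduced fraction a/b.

α = 1/10

F_att = 3/2·(g−p) = 3/2·(-3,-13) = (-4.5000,-19.5000)
o1: d²=72 > ρ²=19 → inactive
o2: d²=36 > ρ²=19 → inactive
o3: d²=4 ≤ ρ²=19; F_rep = 19·(0,-2)/4² = (0.0000,-2.3750)
F = F_att + ΣF_rep = (-4.5000,-21.8750)
Δp = p'−p = (-0.4500,-2.1875); α = Δx/Fx = (-9/20) / (-9/2) = 1/10
check: Δy/Fy = (-35/16) / (-175/8) = 1/10 ✓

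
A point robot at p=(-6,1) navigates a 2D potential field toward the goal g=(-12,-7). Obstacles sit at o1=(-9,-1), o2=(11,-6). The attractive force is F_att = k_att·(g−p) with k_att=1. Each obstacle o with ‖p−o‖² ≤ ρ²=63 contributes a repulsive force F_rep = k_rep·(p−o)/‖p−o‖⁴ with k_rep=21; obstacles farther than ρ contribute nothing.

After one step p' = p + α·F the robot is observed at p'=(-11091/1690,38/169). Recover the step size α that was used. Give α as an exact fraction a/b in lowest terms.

F_att = 1·(g−p) = 1·(-6,-8) = (-6.0000,-8.0000)
o1: d²=13 ≤ ρ²=63; F_rep = 21·(3,2)/13² = (0.3728,0.2485)
o2: d²=338 > ρ²=63 → inactive
F = F_att + ΣF_rep = (-5.6272,-7.7515)
Δp = p'−p = (-0.5627,-0.7751); α = Δx/Fx = (-951/1690) / (-951/169) = 1/10
check: Δy/Fy = (-131/169) / (-1310/169) = 1/10 ✓

α = 1/10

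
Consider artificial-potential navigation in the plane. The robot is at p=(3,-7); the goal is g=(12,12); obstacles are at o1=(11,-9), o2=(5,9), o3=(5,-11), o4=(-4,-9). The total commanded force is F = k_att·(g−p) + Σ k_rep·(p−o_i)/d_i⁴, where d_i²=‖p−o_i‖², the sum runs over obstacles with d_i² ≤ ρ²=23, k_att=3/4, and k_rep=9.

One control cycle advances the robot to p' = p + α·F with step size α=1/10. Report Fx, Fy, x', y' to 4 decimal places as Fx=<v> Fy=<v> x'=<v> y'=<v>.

Fx=6.7050 Fy=14.3400 x'=3.6705 y'=-5.5660

F_att = 3/4·(g−p) = 3/4·(9,19) = (6.7500,14.2500)
o1: d²=68 > ρ²=23 → inactive
o2: d²=260 > ρ²=23 → inactive
o3: d²=20 ≤ ρ²=23; F_rep = 9·(-2,4)/20² = (-0.0450,0.0900)
o4: d²=53 > ρ²=23 → inactive
F = F_att + ΣF_rep = (6.7050,14.3400)
p' = p + 1/10·F = (3.6705,-5.5660)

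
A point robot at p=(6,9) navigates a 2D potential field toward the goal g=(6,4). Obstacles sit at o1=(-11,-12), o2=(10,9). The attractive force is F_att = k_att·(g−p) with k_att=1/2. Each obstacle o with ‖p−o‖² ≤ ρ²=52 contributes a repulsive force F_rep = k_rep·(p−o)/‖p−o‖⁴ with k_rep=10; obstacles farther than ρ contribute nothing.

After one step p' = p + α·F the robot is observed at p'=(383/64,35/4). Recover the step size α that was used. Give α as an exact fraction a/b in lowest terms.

α = 1/10

F_att = 1/2·(g−p) = 1/2·(0,-5) = (0.0000,-2.5000)
o1: d²=730 > ρ²=52 → inactive
o2: d²=16 ≤ ρ²=52; F_rep = 10·(-4,0)/16² = (-0.1562,0.0000)
F = F_att + ΣF_rep = (-0.1562,-2.5000)
Δp = p'−p = (-0.0156,-0.2500); α = Δx/Fx = (-1/64) / (-5/32) = 1/10
check: Δy/Fy = (-1/4) / (-5/2) = 1/10 ✓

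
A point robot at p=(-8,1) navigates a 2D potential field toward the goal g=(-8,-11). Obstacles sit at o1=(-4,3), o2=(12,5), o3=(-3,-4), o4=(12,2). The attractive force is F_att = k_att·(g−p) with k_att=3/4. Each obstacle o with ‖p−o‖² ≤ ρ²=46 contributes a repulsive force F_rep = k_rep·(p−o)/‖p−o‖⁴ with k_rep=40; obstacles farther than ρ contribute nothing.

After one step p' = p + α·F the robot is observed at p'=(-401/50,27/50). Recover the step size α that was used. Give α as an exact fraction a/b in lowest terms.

F_att = 3/4·(g−p) = 3/4·(0,-12) = (0.0000,-9.0000)
o1: d²=20 ≤ ρ²=46; F_rep = 40·(-4,-2)/20² = (-0.4000,-0.2000)
o2: d²=416 > ρ²=46 → inactive
o3: d²=50 > ρ²=46 → inactive
o4: d²=401 > ρ²=46 → inactive
F = F_att + ΣF_rep = (-0.4000,-9.2000)
Δp = p'−p = (-0.0200,-0.4600); α = Δx/Fx = (-1/50) / (-2/5) = 1/20
check: Δy/Fy = (-23/50) / (-46/5) = 1/20 ✓

α = 1/20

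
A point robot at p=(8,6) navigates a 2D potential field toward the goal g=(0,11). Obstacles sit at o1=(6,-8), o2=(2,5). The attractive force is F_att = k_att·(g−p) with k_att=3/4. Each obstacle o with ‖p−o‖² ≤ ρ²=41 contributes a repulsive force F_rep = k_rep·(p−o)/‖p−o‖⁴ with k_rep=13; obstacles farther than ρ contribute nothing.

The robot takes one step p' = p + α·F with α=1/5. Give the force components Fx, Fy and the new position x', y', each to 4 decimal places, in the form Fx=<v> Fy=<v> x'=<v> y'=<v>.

F_att = 3/4·(g−p) = 3/4·(-8,5) = (-6.0000,3.7500)
o1: d²=200 > ρ²=41 → inactive
o2: d²=37 ≤ ρ²=41; F_rep = 13·(6,1)/37² = (0.0570,0.0095)
F = F_att + ΣF_rep = (-5.9430,3.7595)
p' = p + 1/5·F = (6.8114,6.7519)

Fx=-5.9430 Fy=3.7595 x'=6.8114 y'=6.7519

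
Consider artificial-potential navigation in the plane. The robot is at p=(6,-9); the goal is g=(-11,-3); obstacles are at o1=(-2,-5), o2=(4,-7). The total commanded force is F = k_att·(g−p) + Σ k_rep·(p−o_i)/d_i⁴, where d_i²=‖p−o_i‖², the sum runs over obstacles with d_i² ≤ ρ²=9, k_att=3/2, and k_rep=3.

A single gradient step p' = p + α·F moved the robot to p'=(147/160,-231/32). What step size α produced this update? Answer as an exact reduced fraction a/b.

α = 1/5

F_att = 3/2·(g−p) = 3/2·(-17,6) = (-25.5000,9.0000)
o1: d²=80 > ρ²=9 → inactive
o2: d²=8 ≤ ρ²=9; F_rep = 3·(2,-2)/8² = (0.0938,-0.0938)
F = F_att + ΣF_rep = (-25.4062,8.9062)
Δp = p'−p = (-5.0812,1.7812); α = Δx/Fx = (-813/160) / (-813/32) = 1/5
check: Δy/Fy = (57/32) / (285/32) = 1/5 ✓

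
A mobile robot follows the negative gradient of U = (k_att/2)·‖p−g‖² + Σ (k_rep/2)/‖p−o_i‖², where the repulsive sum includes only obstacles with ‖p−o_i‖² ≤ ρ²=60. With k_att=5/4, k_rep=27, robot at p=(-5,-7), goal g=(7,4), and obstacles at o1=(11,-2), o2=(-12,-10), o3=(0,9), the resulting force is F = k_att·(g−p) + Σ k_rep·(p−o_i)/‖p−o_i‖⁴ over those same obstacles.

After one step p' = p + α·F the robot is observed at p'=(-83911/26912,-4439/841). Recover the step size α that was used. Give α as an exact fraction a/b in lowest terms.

F_att = 5/4·(g−p) = 5/4·(12,11) = (15.0000,13.7500)
o1: d²=281 > ρ²=60 → inactive
o2: d²=58 ≤ ρ²=60; F_rep = 27·(7,3)/58² = (0.0562,0.0241)
o3: d²=281 > ρ²=60 → inactive
F = F_att + ΣF_rep = (15.0562,13.7741)
Δp = p'−p = (1.8820,1.7218); α = Δx/Fx = (50649/26912) / (50649/3364) = 1/8
check: Δy/Fy = (1448/841) / (11584/841) = 1/8 ✓

α = 1/8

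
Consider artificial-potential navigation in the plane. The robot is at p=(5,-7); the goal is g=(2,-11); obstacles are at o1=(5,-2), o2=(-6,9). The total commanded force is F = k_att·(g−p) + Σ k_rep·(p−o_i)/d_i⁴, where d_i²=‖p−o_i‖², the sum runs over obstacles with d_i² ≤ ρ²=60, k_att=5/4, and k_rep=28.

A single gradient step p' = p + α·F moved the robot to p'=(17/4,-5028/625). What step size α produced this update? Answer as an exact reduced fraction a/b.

F_att = 5/4·(g−p) = 5/4·(-3,-4) = (-3.7500,-5.0000)
o1: d²=25 ≤ ρ²=60; F_rep = 28·(0,-5)/25² = (0.0000,-0.2240)
o2: d²=377 > ρ²=60 → inactive
F = F_att + ΣF_rep = (-3.7500,-5.2240)
Δp = p'−p = (-0.7500,-1.0448); α = Δx/Fx = (-3/4) / (-15/4) = 1/5
check: Δy/Fy = (-653/625) / (-653/125) = 1/5 ✓

α = 1/5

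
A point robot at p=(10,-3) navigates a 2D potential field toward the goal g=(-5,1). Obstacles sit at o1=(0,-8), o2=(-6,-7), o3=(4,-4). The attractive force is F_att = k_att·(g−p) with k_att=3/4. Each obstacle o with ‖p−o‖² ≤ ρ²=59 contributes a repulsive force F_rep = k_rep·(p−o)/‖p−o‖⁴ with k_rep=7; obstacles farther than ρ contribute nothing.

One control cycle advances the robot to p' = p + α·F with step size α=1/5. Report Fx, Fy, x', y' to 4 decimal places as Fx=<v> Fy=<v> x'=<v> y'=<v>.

Fx=-11.2193 Fy=3.0051 x'=7.7561 y'=-2.3990

F_att = 3/4·(g−p) = 3/4·(-15,4) = (-11.2500,3.0000)
o1: d²=125 > ρ²=59 → inactive
o2: d²=272 > ρ²=59 → inactive
o3: d²=37 ≤ ρ²=59; F_rep = 7·(6,1)/37² = (0.0307,0.0051)
F = F_att + ΣF_rep = (-11.2193,3.0051)
p' = p + 1/5·F = (7.7561,-2.3990)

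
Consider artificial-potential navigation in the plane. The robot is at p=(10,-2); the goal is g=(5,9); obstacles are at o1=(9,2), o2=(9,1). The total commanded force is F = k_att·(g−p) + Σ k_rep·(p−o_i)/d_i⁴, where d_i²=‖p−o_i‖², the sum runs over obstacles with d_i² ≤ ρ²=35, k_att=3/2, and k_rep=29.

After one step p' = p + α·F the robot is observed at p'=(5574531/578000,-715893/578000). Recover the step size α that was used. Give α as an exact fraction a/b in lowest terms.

F_att = 3/2·(g−p) = 3/2·(-5,11) = (-7.5000,16.5000)
o1: d²=17 ≤ ρ²=35; F_rep = 29·(1,-4)/17² = (0.1003,-0.4014)
o2: d²=10 ≤ ρ²=35; F_rep = 29·(1,-3)/10² = (0.2900,-0.8700)
F = F_att + ΣF_rep = (-7.1097,15.2286)
Δp = p'−p = (-0.3555,0.7614); α = Δx/Fx = (-205469/578000) / (-205469/28900) = 1/20
check: Δy/Fy = (440107/578000) / (440107/28900) = 1/20 ✓

α = 1/20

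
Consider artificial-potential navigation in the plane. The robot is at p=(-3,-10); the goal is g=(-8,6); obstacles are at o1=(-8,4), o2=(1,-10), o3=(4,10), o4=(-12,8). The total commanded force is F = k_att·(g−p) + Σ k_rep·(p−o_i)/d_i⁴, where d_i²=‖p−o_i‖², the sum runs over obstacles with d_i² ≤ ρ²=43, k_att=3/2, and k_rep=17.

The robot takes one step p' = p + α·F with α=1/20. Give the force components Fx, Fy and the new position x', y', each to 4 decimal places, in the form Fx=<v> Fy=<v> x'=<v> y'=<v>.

Fx=-7.7656 Fy=24.0000 x'=-3.3883 y'=-8.8000

F_att = 3/2·(g−p) = 3/2·(-5,16) = (-7.5000,24.0000)
o1: d²=221 > ρ²=43 → inactive
o2: d²=16 ≤ ρ²=43; F_rep = 17·(-4,0)/16² = (-0.2656,0.0000)
o3: d²=449 > ρ²=43 → inactive
o4: d²=405 > ρ²=43 → inactive
F = F_att + ΣF_rep = (-7.7656,24.0000)
p' = p + 1/20·F = (-3.3883,-8.8000)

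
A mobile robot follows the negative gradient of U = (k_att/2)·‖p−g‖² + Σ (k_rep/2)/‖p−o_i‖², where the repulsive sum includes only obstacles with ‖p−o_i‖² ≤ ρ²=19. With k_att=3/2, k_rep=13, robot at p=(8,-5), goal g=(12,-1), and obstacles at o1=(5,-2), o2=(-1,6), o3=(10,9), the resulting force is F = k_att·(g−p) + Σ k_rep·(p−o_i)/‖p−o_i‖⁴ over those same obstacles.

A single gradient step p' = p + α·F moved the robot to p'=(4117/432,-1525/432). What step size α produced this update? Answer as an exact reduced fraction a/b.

F_att = 3/2·(g−p) = 3/2·(4,4) = (6.0000,6.0000)
o1: d²=18 ≤ ρ²=19; F_rep = 13·(3,-3)/18² = (0.1204,-0.1204)
o2: d²=202 > ρ²=19 → inactive
o3: d²=200 > ρ²=19 → inactive
F = F_att + ΣF_rep = (6.1204,5.8796)
Δp = p'−p = (1.5301,1.4699); α = Δx/Fx = (661/432) / (661/108) = 1/4
check: Δy/Fy = (635/432) / (635/108) = 1/4 ✓

α = 1/4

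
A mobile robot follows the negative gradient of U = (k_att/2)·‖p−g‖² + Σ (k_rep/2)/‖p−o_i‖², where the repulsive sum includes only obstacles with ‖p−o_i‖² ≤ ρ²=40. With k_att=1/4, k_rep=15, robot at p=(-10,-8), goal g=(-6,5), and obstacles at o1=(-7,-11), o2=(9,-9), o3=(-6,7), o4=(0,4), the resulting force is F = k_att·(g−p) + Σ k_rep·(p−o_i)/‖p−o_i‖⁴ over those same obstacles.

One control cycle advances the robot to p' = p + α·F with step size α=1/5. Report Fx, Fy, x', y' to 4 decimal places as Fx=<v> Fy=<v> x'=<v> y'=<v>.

F_att = 1/4·(g−p) = 1/4·(4,13) = (1.0000,3.2500)
o1: d²=18 ≤ ρ²=40; F_rep = 15·(-3,3)/18² = (-0.1389,0.1389)
o2: d²=362 > ρ²=40 → inactive
o3: d²=241 > ρ²=40 → inactive
o4: d²=244 > ρ²=40 → inactive
F = F_att + ΣF_rep = (0.8611,3.3889)
p' = p + 1/5·F = (-9.8278,-7.3222)

Fx=0.8611 Fy=3.3889 x'=-9.8278 y'=-7.3222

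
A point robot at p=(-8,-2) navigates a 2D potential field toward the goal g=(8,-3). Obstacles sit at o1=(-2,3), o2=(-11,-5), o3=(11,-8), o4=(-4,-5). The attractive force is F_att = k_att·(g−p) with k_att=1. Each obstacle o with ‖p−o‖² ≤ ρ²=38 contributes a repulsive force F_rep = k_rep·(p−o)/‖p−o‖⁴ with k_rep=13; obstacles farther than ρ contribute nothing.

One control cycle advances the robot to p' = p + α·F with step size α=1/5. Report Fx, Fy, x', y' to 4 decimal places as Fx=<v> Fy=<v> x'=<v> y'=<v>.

Fx=16.0372 Fy=-0.8172 x'=-4.7926 y'=-2.1634

F_att = 1·(g−p) = 1·(16,-1) = (16.0000,-1.0000)
o1: d²=61 > ρ²=38 → inactive
o2: d²=18 ≤ ρ²=38; F_rep = 13·(3,3)/18² = (0.1204,0.1204)
o3: d²=397 > ρ²=38 → inactive
o4: d²=25 ≤ ρ²=38; F_rep = 13·(-4,3)/25² = (-0.0832,0.0624)
F = F_att + ΣF_rep = (16.0372,-0.8172)
p' = p + 1/5·F = (-4.7926,-2.1634)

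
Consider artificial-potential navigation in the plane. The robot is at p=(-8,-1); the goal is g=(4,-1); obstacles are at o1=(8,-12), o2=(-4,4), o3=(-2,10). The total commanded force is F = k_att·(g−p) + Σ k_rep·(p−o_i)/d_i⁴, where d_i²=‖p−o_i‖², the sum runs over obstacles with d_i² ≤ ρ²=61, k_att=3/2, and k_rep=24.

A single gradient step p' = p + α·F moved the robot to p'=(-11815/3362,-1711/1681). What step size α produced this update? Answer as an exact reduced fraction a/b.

F_att = 3/2·(g−p) = 3/2·(12,0) = (18.0000,0.0000)
o1: d²=377 > ρ²=61 → inactive
o2: d²=41 ≤ ρ²=61; F_rep = 24·(-4,-5)/41² = (-0.0571,-0.0714)
o3: d²=157 > ρ²=61 → inactive
F = F_att + ΣF_rep = (17.9429,-0.0714)
Δp = p'−p = (4.4857,-0.0178); α = Δx/Fx = (15081/3362) / (30162/1681) = 1/4
check: Δy/Fy = (-30/1681) / (-120/1681) = 1/4 ✓

α = 1/4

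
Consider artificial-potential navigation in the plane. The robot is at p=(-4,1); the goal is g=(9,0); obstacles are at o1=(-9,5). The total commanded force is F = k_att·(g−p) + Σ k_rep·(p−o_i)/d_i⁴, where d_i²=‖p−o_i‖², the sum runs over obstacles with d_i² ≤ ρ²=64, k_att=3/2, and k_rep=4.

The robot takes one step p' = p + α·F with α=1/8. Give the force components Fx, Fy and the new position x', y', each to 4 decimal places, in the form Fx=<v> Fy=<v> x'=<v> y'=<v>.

F_att = 3/2·(g−p) = 3/2·(13,-1) = (19.5000,-1.5000)
o1: d²=41 ≤ ρ²=64; F_rep = 4·(5,-4)/41² = (0.0119,-0.0095)
F = F_att + ΣF_rep = (19.5119,-1.5095)
p' = p + 1/8·F = (-1.5610,0.8113)

Fx=19.5119 Fy=-1.5095 x'=-1.5610 y'=0.8113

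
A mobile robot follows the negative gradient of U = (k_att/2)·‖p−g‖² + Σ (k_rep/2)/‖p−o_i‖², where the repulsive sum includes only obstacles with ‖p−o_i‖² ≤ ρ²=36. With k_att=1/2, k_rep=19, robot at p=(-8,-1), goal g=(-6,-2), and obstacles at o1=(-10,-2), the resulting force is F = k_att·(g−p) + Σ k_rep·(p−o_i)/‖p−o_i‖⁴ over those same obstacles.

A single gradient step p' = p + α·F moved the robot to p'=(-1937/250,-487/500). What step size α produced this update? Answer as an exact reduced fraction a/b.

α = 1/10

F_att = 1/2·(g−p) = 1/2·(2,-1) = (1.0000,-0.5000)
o1: d²=5 ≤ ρ²=36; F_rep = 19·(2,1)/5² = (1.5200,0.7600)
F = F_att + ΣF_rep = (2.5200,0.2600)
Δp = p'−p = (0.2520,0.0260); α = Δx/Fx = (63/250) / (63/25) = 1/10
check: Δy/Fy = (13/500) / (13/50) = 1/10 ✓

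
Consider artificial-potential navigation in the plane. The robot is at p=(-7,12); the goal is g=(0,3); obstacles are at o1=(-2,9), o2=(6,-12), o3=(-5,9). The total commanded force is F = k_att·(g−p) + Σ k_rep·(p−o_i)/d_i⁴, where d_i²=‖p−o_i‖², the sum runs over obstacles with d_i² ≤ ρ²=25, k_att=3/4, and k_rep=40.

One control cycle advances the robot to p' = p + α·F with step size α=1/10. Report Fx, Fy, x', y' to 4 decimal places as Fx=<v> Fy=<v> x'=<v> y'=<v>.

F_att = 3/4·(g−p) = 3/4·(7,-9) = (5.2500,-6.7500)
o1: d²=34 > ρ²=25 → inactive
o2: d²=745 > ρ²=25 → inactive
o3: d²=13 ≤ ρ²=25; F_rep = 40·(-2,3)/13² = (-0.4734,0.7101)
F = F_att + ΣF_rep = (4.7766,-6.0399)
p' = p + 1/10·F = (-6.5223,11.3960)

Fx=4.7766 Fy=-6.0399 x'=-6.5223 y'=11.3960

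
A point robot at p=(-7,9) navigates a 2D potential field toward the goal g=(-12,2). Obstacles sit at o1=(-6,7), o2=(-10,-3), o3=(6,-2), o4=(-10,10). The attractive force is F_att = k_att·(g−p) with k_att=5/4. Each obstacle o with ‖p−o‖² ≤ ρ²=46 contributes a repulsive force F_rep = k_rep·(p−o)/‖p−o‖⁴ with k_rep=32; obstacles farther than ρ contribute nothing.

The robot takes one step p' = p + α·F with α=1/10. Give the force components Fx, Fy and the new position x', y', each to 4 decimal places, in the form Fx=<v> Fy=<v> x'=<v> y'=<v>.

F_att = 5/4·(g−p) = 5/4·(-5,-7) = (-6.2500,-8.7500)
o1: d²=5 ≤ ρ²=46; F_rep = 32·(-1,2)/5² = (-1.2800,2.5600)
o2: d²=153 > ρ²=46 → inactive
o3: d²=290 > ρ²=46 → inactive
o4: d²=10 ≤ ρ²=46; F_rep = 32·(3,-1)/10² = (0.9600,-0.3200)
F = F_att + ΣF_rep = (-6.5700,-6.5100)
p' = p + 1/10·F = (-7.6570,8.3490)

Fx=-6.5700 Fy=-6.5100 x'=-7.6570 y'=8.3490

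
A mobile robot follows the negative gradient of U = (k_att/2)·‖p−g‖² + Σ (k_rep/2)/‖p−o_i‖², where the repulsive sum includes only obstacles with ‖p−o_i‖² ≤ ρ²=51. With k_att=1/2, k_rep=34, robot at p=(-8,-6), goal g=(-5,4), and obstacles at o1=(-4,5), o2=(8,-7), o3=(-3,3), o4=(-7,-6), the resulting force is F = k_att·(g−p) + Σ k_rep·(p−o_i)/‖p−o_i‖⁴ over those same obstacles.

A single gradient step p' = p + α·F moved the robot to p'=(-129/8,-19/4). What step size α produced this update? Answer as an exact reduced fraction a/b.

α = 1/4

F_att = 1/2·(g−p) = 1/2·(3,10) = (1.5000,5.0000)
o1: d²=137 > ρ²=51 → inactive
o2: d²=257 > ρ²=51 → inactive
o3: d²=106 > ρ²=51 → inactive
o4: d²=1 ≤ ρ²=51; F_rep = 34·(-1,0)/1² = (-34.0000,0.0000)
F = F_att + ΣF_rep = (-32.5000,5.0000)
Δp = p'−p = (-8.1250,1.2500); α = Δx/Fx = (-65/8) / (-65/2) = 1/4
check: Δy/Fy = (5/4) / (5) = 1/4 ✓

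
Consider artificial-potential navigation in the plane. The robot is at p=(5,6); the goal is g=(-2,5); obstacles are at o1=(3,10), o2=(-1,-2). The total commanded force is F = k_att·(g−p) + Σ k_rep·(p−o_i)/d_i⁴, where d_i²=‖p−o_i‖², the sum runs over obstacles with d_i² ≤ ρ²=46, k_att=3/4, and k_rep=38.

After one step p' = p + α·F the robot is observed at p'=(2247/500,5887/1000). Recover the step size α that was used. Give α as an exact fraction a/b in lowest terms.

α = 1/10

F_att = 3/4·(g−p) = 3/4·(-7,-1) = (-5.2500,-0.7500)
o1: d²=20 ≤ ρ²=46; F_rep = 38·(2,-4)/20² = (0.1900,-0.3800)
o2: d²=100 > ρ²=46 → inactive
F = F_att + ΣF_rep = (-5.0600,-1.1300)
Δp = p'−p = (-0.5060,-0.1130); α = Δx/Fx = (-253/500) / (-253/50) = 1/10
check: Δy/Fy = (-113/1000) / (-113/100) = 1/10 ✓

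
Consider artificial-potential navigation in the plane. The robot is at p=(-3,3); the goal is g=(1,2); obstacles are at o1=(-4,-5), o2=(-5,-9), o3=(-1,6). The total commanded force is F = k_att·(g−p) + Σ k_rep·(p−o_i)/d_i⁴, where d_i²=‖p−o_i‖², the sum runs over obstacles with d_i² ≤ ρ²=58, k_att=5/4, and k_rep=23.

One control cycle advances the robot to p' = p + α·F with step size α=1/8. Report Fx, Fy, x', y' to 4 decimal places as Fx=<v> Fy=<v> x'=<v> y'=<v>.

F_att = 5/4·(g−p) = 5/4·(4,-1) = (5.0000,-1.2500)
o1: d²=65 > ρ²=58 → inactive
o2: d²=148 > ρ²=58 → inactive
o3: d²=13 ≤ ρ²=58; F_rep = 23·(-2,-3)/13² = (-0.2722,-0.4083)
F = F_att + ΣF_rep = (4.7278,-1.6583)
p' = p + 1/8·F = (-2.4090,2.7927)

Fx=4.7278 Fy=-1.6583 x'=-2.4090 y'=2.7927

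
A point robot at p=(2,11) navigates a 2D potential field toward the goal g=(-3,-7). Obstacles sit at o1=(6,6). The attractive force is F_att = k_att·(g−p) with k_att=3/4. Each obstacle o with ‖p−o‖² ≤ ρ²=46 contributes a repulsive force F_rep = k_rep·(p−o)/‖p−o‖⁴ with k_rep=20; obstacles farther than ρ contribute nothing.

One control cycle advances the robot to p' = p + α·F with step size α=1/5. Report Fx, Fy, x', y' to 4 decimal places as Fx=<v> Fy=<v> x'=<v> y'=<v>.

Fx=-3.7976 Fy=-13.4405 x'=1.2405 y'=8.3119

F_att = 3/4·(g−p) = 3/4·(-5,-18) = (-3.7500,-13.5000)
o1: d²=41 ≤ ρ²=46; F_rep = 20·(-4,5)/41² = (-0.0476,0.0595)
F = F_att + ΣF_rep = (-3.7976,-13.4405)
p' = p + 1/5·F = (1.2405,8.3119)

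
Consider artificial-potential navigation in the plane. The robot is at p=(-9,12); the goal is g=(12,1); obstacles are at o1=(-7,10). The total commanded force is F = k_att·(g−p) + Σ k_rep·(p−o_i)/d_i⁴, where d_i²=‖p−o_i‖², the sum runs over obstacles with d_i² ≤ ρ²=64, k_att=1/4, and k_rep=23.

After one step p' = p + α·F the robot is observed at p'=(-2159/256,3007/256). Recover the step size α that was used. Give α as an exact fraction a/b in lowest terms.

α = 1/8

F_att = 1/4·(g−p) = 1/4·(21,-11) = (5.2500,-2.7500)
o1: d²=8 ≤ ρ²=64; F_rep = 23·(-2,2)/8² = (-0.7188,0.7188)
F = F_att + ΣF_rep = (4.5312,-2.0312)
Δp = p'−p = (0.5664,-0.2539); α = Δx/Fx = (145/256) / (145/32) = 1/8
check: Δy/Fy = (-65/256) / (-65/32) = 1/8 ✓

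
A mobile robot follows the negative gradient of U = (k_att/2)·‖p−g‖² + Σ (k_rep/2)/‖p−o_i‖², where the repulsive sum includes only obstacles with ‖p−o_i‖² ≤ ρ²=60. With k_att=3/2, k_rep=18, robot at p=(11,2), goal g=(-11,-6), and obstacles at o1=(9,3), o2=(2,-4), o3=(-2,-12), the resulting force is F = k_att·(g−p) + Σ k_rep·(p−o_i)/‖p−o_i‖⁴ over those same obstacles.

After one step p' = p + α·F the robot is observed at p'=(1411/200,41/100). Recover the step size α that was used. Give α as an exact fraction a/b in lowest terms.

α = 1/8

F_att = 3/2·(g−p) = 3/2·(-22,-8) = (-33.0000,-12.0000)
o1: d²=5 ≤ ρ²=60; F_rep = 18·(2,-1)/5² = (1.4400,-0.7200)
o2: d²=117 > ρ²=60 → inactive
o3: d²=365 > ρ²=60 → inactive
F = F_att + ΣF_rep = (-31.5600,-12.7200)
Δp = p'−p = (-3.9450,-1.5900); α = Δx/Fx = (-789/200) / (-789/25) = 1/8
check: Δy/Fy = (-159/100) / (-318/25) = 1/8 ✓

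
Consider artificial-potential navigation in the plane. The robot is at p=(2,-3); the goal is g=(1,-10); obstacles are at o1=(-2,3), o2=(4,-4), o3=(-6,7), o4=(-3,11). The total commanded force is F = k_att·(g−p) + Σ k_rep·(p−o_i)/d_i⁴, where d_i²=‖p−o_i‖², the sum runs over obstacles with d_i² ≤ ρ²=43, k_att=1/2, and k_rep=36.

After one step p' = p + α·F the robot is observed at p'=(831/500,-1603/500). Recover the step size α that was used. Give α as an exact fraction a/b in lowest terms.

α = 1/10

F_att = 1/2·(g−p) = 1/2·(-1,-7) = (-0.5000,-3.5000)
o1: d²=52 > ρ²=43 → inactive
o2: d²=5 ≤ ρ²=43; F_rep = 36·(-2,1)/5² = (-2.8800,1.4400)
o3: d²=164 > ρ²=43 → inactive
o4: d²=221 > ρ²=43 → inactive
F = F_att + ΣF_rep = (-3.3800,-2.0600)
Δp = p'−p = (-0.3380,-0.2060); α = Δx/Fx = (-169/500) / (-169/50) = 1/10
check: Δy/Fy = (-103/500) / (-103/50) = 1/10 ✓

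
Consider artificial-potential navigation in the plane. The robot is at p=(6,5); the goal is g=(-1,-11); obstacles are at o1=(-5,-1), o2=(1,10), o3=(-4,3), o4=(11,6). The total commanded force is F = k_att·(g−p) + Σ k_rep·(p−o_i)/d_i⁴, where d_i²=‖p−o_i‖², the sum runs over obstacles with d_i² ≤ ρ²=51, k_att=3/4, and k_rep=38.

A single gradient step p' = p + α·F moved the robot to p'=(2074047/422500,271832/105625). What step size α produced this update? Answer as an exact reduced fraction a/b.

α = 1/5

F_att = 3/4·(g−p) = 3/4·(-7,-16) = (-5.2500,-12.0000)
o1: d²=157 > ρ²=51 → inactive
o2: d²=50 ≤ ρ²=51; F_rep = 38·(5,-5)/50² = (0.0760,-0.0760)
o3: d²=104 > ρ²=51 → inactive
o4: d²=26 ≤ ρ²=51; F_rep = 38·(-5,-1)/26² = (-0.2811,-0.0562)
F = F_att + ΣF_rep = (-5.4551,-12.1322)
Δp = p'−p = (-1.0910,-2.4264); α = Δx/Fx = (-460953/422500) / (-460953/84500) = 1/5
check: Δy/Fy = (-256293/105625) / (-256293/21125) = 1/5 ✓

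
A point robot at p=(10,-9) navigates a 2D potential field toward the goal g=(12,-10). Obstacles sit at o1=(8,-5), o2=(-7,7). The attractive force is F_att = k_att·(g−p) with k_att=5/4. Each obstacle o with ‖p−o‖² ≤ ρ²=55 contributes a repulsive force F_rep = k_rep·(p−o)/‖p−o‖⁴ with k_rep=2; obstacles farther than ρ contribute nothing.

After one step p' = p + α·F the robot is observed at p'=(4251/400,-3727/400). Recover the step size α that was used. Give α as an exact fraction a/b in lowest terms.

α = 1/4

F_att = 5/4·(g−p) = 5/4·(2,-1) = (2.5000,-1.2500)
o1: d²=20 ≤ ρ²=55; F_rep = 2·(2,-4)/20² = (0.0100,-0.0200)
o2: d²=545 > ρ²=55 → inactive
F = F_att + ΣF_rep = (2.5100,-1.2700)
Δp = p'−p = (0.6275,-0.3175); α = Δx/Fx = (251/400) / (251/100) = 1/4
check: Δy/Fy = (-127/400) / (-127/100) = 1/4 ✓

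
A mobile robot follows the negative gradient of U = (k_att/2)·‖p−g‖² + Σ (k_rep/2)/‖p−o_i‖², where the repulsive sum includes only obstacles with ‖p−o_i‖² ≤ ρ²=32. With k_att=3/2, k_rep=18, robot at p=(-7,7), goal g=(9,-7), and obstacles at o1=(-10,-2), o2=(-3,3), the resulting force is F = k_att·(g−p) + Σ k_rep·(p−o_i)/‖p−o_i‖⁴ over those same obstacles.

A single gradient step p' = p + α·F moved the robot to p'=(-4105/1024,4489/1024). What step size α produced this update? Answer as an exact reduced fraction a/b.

α = 1/8

F_att = 3/2·(g−p) = 3/2·(16,-14) = (24.0000,-21.0000)
o1: d²=90 > ρ²=32 → inactive
o2: d²=32 ≤ ρ²=32; F_rep = 18·(-4,4)/32² = (-0.0703,0.0703)
F = F_att + ΣF_rep = (23.9297,-20.9297)
Δp = p'−p = (2.9912,-2.6162); α = Δx/Fx = (3063/1024) / (3063/128) = 1/8
check: Δy/Fy = (-2679/1024) / (-2679/128) = 1/8 ✓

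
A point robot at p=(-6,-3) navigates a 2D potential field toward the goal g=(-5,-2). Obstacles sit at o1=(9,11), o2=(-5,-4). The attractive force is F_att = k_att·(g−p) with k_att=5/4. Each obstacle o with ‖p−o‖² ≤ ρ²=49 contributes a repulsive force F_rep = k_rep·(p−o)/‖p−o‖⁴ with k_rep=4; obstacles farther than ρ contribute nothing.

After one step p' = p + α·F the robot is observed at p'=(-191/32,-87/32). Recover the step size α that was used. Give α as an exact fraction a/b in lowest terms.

α = 1/8

F_att = 5/4·(g−p) = 5/4·(1,1) = (1.2500,1.2500)
o1: d²=421 > ρ²=49 → inactive
o2: d²=2 ≤ ρ²=49; F_rep = 4·(-1,1)/2² = (-1.0000,1.0000)
F = F_att + ΣF_rep = (0.2500,2.2500)
Δp = p'−p = (0.0312,0.2812); α = Δx/Fx = (1/32) / (1/4) = 1/8
check: Δy/Fy = (9/32) / (9/4) = 1/8 ✓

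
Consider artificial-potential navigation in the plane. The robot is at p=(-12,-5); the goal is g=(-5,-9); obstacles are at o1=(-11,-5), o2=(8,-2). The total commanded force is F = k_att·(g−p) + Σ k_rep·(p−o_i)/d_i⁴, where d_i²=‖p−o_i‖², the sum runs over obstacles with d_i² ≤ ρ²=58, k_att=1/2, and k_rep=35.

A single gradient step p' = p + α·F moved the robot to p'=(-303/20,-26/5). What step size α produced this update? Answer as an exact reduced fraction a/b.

F_att = 1/2·(g−p) = 1/2·(7,-4) = (3.5000,-2.0000)
o1: d²=1 ≤ ρ²=58; F_rep = 35·(-1,0)/1² = (-35.0000,0.0000)
o2: d²=409 > ρ²=58 → inactive
F = F_att + ΣF_rep = (-31.5000,-2.0000)
Δp = p'−p = (-3.1500,-0.2000); α = Δx/Fx = (-63/20) / (-63/2) = 1/10
check: Δy/Fy = (-1/5) / (-2) = 1/10 ✓

α = 1/10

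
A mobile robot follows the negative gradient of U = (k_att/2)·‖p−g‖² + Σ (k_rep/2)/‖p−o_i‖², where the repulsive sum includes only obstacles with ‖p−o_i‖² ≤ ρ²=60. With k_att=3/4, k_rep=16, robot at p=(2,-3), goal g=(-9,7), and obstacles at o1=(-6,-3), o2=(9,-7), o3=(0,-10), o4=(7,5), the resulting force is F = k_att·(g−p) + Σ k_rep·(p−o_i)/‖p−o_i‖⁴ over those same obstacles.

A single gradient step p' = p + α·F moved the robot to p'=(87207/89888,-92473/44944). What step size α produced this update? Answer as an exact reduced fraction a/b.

α = 1/8

F_att = 3/4·(g−p) = 3/4·(-11,10) = (-8.2500,7.5000)
o1: d²=64 > ρ²=60 → inactive
o2: d²=65 > ρ²=60 → inactive
o3: d²=53 ≤ ρ²=60; F_rep = 16·(2,7)/53² = (0.0114,0.0399)
o4: d²=89 > ρ²=60 → inactive
F = F_att + ΣF_rep = (-8.2386,7.5399)
Δp = p'−p = (-1.0298,0.9425); α = Δx/Fx = (-92569/89888) / (-92569/11236) = 1/8
check: Δy/Fy = (42359/44944) / (42359/5618) = 1/8 ✓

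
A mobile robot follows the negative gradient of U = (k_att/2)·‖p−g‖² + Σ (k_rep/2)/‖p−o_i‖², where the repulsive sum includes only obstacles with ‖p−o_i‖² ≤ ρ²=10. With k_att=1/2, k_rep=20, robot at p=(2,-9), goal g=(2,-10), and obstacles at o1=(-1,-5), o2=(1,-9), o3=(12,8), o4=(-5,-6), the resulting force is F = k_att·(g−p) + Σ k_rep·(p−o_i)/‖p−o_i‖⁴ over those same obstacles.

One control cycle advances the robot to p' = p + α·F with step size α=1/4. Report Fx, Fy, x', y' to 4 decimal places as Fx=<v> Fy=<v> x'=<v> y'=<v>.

Fx=20.0000 Fy=-0.5000 x'=7.0000 y'=-9.1250

F_att = 1/2·(g−p) = 1/2·(0,-1) = (0.0000,-0.5000)
o1: d²=25 > ρ²=10 → inactive
o2: d²=1 ≤ ρ²=10; F_rep = 20·(1,0)/1² = (20.0000,0.0000)
o3: d²=389 > ρ²=10 → inactive
o4: d²=58 > ρ²=10 → inactive
F = F_att + ΣF_rep = (20.0000,-0.5000)
p' = p + 1/4·F = (7.0000,-9.1250)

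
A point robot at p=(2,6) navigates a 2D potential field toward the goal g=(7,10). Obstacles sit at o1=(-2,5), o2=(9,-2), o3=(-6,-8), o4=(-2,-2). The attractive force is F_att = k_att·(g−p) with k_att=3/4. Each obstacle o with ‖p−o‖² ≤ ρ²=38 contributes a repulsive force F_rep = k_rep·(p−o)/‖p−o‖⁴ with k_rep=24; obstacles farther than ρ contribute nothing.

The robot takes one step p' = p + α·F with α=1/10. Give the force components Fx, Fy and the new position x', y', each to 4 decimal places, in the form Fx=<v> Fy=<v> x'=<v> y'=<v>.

F_att = 3/4·(g−p) = 3/4·(5,4) = (3.7500,3.0000)
o1: d²=17 ≤ ρ²=38; F_rep = 24·(4,1)/17² = (0.3322,0.0830)
o2: d²=113 > ρ²=38 → inactive
o3: d²=260 > ρ²=38 → inactive
o4: d²=80 > ρ²=38 → inactive
F = F_att + ΣF_rep = (4.0822,3.0830)
p' = p + 1/10·F = (2.4082,6.3083)

Fx=4.0822 Fy=3.0830 x'=2.4082 y'=6.3083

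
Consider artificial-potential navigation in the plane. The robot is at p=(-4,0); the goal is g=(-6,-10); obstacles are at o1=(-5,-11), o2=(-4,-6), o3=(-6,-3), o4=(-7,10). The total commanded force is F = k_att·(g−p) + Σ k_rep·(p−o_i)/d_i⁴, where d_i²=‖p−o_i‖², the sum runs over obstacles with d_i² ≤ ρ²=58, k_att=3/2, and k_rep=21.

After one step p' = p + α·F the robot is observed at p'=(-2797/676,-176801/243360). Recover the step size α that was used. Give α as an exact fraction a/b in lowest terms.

F_att = 3/2·(g−p) = 3/2·(-2,-10) = (-3.0000,-15.0000)
o1: d²=122 > ρ²=58 → inactive
o2: d²=36 ≤ ρ²=58; F_rep = 21·(0,6)/36² = (0.0000,0.0972)
o3: d²=13 ≤ ρ²=58; F_rep = 21·(2,3)/13² = (0.2485,0.3728)
o4: d²=109 > ρ²=58 → inactive
F = F_att + ΣF_rep = (-2.7515,-14.5300)
Δp = p'−p = (-0.1376,-0.7265); α = Δx/Fx = (-93/676) / (-465/169) = 1/20
check: Δy/Fy = (-176801/243360) / (-176801/12168) = 1/20 ✓

α = 1/20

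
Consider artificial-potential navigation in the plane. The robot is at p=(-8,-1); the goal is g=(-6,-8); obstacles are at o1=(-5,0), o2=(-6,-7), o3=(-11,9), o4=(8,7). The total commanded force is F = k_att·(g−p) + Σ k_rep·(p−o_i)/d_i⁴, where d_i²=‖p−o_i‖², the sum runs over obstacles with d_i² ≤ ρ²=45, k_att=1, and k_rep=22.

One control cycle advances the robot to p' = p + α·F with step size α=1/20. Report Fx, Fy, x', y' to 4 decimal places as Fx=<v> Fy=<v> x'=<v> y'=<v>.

Fx=1.3125 Fy=-7.1375 x'=-7.9344 y'=-1.3569

F_att = 1·(g−p) = 1·(2,-7) = (2.0000,-7.0000)
o1: d²=10 ≤ ρ²=45; F_rep = 22·(-3,-1)/10² = (-0.6600,-0.2200)
o2: d²=40 ≤ ρ²=45; F_rep = 22·(-2,6)/40² = (-0.0275,0.0825)
o3: d²=109 > ρ²=45 → inactive
o4: d²=320 > ρ²=45 → inactive
F = F_att + ΣF_rep = (1.3125,-7.1375)
p' = p + 1/20·F = (-7.9344,-1.3569)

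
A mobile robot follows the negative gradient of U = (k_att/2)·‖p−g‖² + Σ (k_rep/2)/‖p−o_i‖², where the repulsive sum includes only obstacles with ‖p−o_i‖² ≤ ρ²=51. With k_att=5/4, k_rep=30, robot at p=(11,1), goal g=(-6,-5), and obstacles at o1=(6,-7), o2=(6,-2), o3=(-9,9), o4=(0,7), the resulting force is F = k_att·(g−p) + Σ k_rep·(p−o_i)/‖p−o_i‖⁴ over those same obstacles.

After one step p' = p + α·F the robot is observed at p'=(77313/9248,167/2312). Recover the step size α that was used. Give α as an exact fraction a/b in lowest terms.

F_att = 5/4·(g−p) = 5/4·(-17,-6) = (-21.2500,-7.5000)
o1: d²=89 > ρ²=51 → inactive
o2: d²=34 ≤ ρ²=51; F_rep = 30·(5,3)/34² = (0.1298,0.0779)
o3: d²=464 > ρ²=51 → inactive
o4: d²=157 > ρ²=51 → inactive
F = F_att + ΣF_rep = (-21.1202,-7.4221)
Δp = p'−p = (-2.6400,-0.9278); α = Δx/Fx = (-24415/9248) / (-24415/1156) = 1/8
check: Δy/Fy = (-2145/2312) / (-2145/289) = 1/8 ✓

α = 1/8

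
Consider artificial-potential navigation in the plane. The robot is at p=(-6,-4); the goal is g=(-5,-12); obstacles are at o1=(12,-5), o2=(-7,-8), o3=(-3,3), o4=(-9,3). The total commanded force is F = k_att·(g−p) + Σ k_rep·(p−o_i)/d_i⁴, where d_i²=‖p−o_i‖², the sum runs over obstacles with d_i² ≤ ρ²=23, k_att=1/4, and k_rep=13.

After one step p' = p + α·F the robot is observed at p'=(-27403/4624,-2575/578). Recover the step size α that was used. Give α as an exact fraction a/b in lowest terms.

α = 1/4

F_att = 1/4·(g−p) = 1/4·(1,-8) = (0.2500,-2.0000)
o1: d²=325 > ρ²=23 → inactive
o2: d²=17 ≤ ρ²=23; F_rep = 13·(1,4)/17² = (0.0450,0.1799)
o3: d²=58 > ρ²=23 → inactive
o4: d²=58 > ρ²=23 → inactive
F = F_att + ΣF_rep = (0.2950,-1.8201)
Δp = p'−p = (0.0737,-0.4550); α = Δx/Fx = (341/4624) / (341/1156) = 1/4
check: Δy/Fy = (-263/578) / (-526/289) = 1/4 ✓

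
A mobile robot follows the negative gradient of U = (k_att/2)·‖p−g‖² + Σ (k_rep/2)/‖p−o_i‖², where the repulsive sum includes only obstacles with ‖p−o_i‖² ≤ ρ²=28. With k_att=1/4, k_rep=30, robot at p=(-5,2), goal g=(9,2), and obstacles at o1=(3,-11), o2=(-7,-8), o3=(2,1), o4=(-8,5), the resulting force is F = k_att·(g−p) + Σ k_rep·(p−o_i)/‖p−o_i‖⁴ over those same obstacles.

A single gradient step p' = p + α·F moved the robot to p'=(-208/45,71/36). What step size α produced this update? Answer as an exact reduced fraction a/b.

α = 1/10

F_att = 1/4·(g−p) = 1/4·(14,0) = (3.5000,0.0000)
o1: d²=233 > ρ²=28 → inactive
o2: d²=104 > ρ²=28 → inactive
o3: d²=50 > ρ²=28 → inactive
o4: d²=18 ≤ ρ²=28; F_rep = 30·(3,-3)/18² = (0.2778,-0.2778)
F = F_att + ΣF_rep = (3.7778,-0.2778)
Δp = p'−p = (0.3778,-0.0278); α = Δx/Fx = (17/45) / (34/9) = 1/10
check: Δy/Fy = (-1/36) / (-5/18) = 1/10 ✓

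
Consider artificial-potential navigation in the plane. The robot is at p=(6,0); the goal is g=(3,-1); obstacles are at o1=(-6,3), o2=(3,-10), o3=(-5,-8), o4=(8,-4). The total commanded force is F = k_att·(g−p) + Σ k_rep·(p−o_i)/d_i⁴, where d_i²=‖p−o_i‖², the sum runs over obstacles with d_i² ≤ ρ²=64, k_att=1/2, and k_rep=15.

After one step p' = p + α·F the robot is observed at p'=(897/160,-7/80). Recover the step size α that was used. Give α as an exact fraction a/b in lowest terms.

F_att = 1/2·(g−p) = 1/2·(-3,-1) = (-1.5000,-0.5000)
o1: d²=153 > ρ²=64 → inactive
o2: d²=109 > ρ²=64 → inactive
o3: d²=185 > ρ²=64 → inactive
o4: d²=20 ≤ ρ²=64; F_rep = 15·(-2,4)/20² = (-0.0750,0.1500)
F = F_att + ΣF_rep = (-1.5750,-0.3500)
Δp = p'−p = (-0.3937,-0.0875); α = Δx/Fx = (-63/160) / (-63/40) = 1/4
check: Δy/Fy = (-7/80) / (-7/20) = 1/4 ✓

α = 1/4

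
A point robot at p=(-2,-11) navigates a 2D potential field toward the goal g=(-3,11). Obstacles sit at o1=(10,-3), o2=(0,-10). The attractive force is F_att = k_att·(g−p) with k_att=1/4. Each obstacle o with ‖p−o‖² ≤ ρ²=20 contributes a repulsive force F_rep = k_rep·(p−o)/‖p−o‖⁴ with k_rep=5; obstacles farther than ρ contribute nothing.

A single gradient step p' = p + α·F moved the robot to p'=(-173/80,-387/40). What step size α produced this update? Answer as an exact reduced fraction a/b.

α = 1/4

F_att = 1/4·(g−p) = 1/4·(-1,22) = (-0.2500,5.5000)
o1: d²=208 > ρ²=20 → inactive
o2: d²=5 ≤ ρ²=20; F_rep = 5·(-2,-1)/5² = (-0.4000,-0.2000)
F = F_att + ΣF_rep = (-0.6500,5.3000)
Δp = p'−p = (-0.1625,1.3250); α = Δx/Fx = (-13/80) / (-13/20) = 1/4
check: Δy/Fy = (53/40) / (53/10) = 1/4 ✓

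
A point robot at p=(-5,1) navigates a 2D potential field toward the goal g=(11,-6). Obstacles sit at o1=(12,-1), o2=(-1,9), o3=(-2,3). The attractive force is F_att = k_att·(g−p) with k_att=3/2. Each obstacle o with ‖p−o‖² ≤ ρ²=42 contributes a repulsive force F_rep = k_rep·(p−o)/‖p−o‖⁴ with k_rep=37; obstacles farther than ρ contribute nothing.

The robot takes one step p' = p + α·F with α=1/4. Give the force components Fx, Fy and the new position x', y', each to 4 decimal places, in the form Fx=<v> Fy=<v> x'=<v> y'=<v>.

Fx=23.3432 Fy=-10.9379 x'=0.8358 y'=-1.7345

F_att = 3/2·(g−p) = 3/2·(16,-7) = (24.0000,-10.5000)
o1: d²=293 > ρ²=42 → inactive
o2: d²=80 > ρ²=42 → inactive
o3: d²=13 ≤ ρ²=42; F_rep = 37·(-3,-2)/13² = (-0.6568,-0.4379)
F = F_att + ΣF_rep = (23.3432,-10.9379)
p' = p + 1/4·F = (0.8358,-1.7345)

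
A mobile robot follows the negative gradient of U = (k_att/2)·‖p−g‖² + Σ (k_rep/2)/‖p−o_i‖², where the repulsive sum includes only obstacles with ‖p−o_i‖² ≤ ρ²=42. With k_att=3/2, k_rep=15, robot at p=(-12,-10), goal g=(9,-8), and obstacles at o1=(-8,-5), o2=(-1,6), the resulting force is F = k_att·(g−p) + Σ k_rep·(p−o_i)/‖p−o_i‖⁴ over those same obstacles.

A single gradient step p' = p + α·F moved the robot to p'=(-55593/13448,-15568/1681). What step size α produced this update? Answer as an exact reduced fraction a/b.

F_att = 3/2·(g−p) = 3/2·(21,2) = (31.5000,3.0000)
o1: d²=41 ≤ ρ²=42; F_rep = 15·(-4,-5)/41² = (-0.0357,-0.0446)
o2: d²=377 > ρ²=42 → inactive
F = F_att + ΣF_rep = (31.4643,2.9554)
Δp = p'−p = (7.8661,0.7388); α = Δx/Fx = (105783/13448) / (105783/3362) = 1/4
check: Δy/Fy = (1242/1681) / (4968/1681) = 1/4 ✓

α = 1/4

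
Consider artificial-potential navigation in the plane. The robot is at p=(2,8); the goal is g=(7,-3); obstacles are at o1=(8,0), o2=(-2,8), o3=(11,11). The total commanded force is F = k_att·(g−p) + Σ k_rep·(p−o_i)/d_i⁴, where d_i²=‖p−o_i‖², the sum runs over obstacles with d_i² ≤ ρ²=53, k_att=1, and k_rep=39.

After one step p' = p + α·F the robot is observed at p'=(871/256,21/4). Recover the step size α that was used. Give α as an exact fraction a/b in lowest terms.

F_att = 1·(g−p) = 1·(5,-11) = (5.0000,-11.0000)
o1: d²=100 > ρ²=53 → inactive
o2: d²=16 ≤ ρ²=53; F_rep = 39·(4,0)/16² = (0.6094,0.0000)
o3: d²=90 > ρ²=53 → inactive
F = F_att + ΣF_rep = (5.6094,-11.0000)
Δp = p'−p = (1.4023,-2.7500); α = Δx/Fx = (359/256) / (359/64) = 1/4
check: Δy/Fy = (-11/4) / (-11) = 1/4 ✓

α = 1/4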